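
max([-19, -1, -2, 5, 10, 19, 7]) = 19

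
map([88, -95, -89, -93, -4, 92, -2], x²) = [7744, 9025, 7921, 8649, 16, 8464, 4]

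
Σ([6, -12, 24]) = 6 + -12 + 24
= 18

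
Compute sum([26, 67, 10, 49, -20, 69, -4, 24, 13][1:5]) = slice → [67, 10, 49, -20]
67 + 10 + 49 + (-20)
= 106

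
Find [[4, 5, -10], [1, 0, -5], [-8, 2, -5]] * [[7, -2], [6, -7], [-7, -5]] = C[0][0] = (4)*(7) + (5)*(6) + (-10)*(-7) = 128
C[0][1] = (4)*(-2) + (5)*(-7) + (-10)*(-5) = 7
C[1][0] = (1)*(7) + (0)*(6) + (-5)*(-7) = 42
C[1][1] = (1)*(-2) + (0)*(-7) + (-5)*(-5) = 23
C[2][0] = (-8)*(7) + (2)*(6) + (-5)*(-7) = -9
C[2][1] = (-8)*(-2) + (2)*(-7) + (-5)*(-5) = 27
= [[128, 7], [42, 23], [-9, 27]]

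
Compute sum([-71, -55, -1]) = (-71) + (-55) + (-1)
= -127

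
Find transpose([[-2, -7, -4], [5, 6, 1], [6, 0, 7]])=[[-2, 5, 6], [-7, 6, 0], [-4, 1, 7]]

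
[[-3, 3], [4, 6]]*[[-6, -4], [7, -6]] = C[0][0] = (-3)*(-6) + (3)*(7) = 39
C[0][1] = (-3)*(-4) + (3)*(-6) = -6
C[1][0] = (4)*(-6) + (6)*(7) = 18
C[1][1] = (4)*(-4) + (6)*(-6) = -52
= [[39, -6], [18, -52]]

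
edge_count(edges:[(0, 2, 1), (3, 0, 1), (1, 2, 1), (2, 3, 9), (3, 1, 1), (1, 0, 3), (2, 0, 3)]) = 7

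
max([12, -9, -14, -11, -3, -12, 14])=14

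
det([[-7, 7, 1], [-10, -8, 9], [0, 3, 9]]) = 1293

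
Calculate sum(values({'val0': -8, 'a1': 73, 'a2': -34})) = 31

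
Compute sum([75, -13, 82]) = 75 + (-13) + 82
= 144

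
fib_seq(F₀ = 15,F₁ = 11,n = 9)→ [15, 11, 26, 37, 63, 100, 163, 263, 426]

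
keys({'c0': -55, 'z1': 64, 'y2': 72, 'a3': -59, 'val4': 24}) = ['c0', 'z1', 'y2', 'a3', 'val4']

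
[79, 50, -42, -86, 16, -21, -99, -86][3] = -86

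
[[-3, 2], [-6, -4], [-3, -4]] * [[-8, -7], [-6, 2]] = [[12, 25], [72, 34], [48, 13]]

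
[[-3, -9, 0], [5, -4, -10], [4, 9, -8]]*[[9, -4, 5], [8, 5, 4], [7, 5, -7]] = [[-99, -33, -51], [-57, -90, 79], [52, -11, 112]]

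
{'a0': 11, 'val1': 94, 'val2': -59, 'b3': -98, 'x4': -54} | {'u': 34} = {'a0': 11, 'val1': 94, 'val2': -59, 'b3': -98, 'x4': -54, 'u': 34}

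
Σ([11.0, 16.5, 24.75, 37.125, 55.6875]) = 145.0625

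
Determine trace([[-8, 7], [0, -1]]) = diagonal: (-8) + (-1)
= -9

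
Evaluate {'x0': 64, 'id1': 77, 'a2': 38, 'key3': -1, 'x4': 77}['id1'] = 77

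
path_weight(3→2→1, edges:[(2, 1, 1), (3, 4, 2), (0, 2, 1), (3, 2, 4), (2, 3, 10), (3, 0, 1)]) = w(3→2)=4 + w(2→1)=1
= 5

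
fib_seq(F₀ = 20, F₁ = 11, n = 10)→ F_2 = F_1 + F_0 = 31
F_3 = F_2 + F_1 = 42
F_4 = F_3 + F_2 = 73
...
= [20, 11, 31, 42, 73, 115, 188, 303, 491, 794]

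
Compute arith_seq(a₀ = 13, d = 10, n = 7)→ [13, 23, 33, 43, 53, 63, 73]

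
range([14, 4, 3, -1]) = 15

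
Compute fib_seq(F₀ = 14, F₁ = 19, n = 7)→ [14, 19, 33, 52, 85, 137, 222]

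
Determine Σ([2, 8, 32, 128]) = 170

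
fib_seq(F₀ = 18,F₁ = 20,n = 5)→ F_2 = F_1 + F_0 = 38
F_3 = F_2 + F_1 = 58
F_4 = F_3 + F_2 = 96
= [18, 20, 38, 58, 96]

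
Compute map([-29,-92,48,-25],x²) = [841, 8464, 2304, 625]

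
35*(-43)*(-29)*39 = 1702155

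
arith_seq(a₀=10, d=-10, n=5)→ a_0 = 10 + 0*-10 = 10
a_1 = 10 + 1*-10 = 0
a_2 = 10 + 2*-10 = -10
...
= [10, 0, -10, -20, -30]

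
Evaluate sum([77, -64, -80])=77 + (-64) + (-80)
= -67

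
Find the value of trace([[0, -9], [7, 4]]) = diagonal: 0 + 4
= 4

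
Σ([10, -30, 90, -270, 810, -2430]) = -1820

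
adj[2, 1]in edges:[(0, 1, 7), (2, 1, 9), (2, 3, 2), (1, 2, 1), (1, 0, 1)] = 9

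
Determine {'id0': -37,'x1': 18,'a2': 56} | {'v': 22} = {'id0': -37, 'x1': 18, 'a2': 56, 'v': 22}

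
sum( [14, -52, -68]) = 14 + (-52) + (-68)
= -106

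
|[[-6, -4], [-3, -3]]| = (-6)*(-3) - (-4)*(-3)
= 6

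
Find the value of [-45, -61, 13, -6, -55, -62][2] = 13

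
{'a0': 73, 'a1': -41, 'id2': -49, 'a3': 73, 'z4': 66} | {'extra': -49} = {'a0': 73, 'a1': -41, 'id2': -49, 'a3': 73, 'z4': 66, 'extra': -49}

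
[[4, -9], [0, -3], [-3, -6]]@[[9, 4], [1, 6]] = C[0][0] = (4)*(9) + (-9)*(1) = 27
C[0][1] = (4)*(4) + (-9)*(6) = -38
C[1][0] = (0)*(9) + (-3)*(1) = -3
C[1][1] = (0)*(4) + (-3)*(6) = -18
C[2][0] = (-3)*(9) + (-6)*(1) = -33
C[2][1] = (-3)*(4) + (-6)*(6) = -48
= [[27, -38], [-3, -18], [-33, -48]]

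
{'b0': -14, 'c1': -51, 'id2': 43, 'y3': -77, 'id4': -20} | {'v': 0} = {'b0': -14, 'c1': -51, 'id2': 43, 'y3': -77, 'id4': -20, 'v': 0}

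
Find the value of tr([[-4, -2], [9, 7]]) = diagonal: (-4) + 7
= 3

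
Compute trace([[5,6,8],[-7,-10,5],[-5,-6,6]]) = 1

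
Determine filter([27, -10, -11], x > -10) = keep x where x > -10: 27✓, -10✗, -11✗
= [27]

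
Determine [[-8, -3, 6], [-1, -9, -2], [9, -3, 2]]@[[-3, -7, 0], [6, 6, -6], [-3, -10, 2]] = [[-12, -22, 30], [-45, -27, 50], [-51, -101, 22]]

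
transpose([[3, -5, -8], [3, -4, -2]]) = [[3, 3], [-5, -4], [-8, -2]]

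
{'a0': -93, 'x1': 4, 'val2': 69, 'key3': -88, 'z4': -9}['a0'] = -93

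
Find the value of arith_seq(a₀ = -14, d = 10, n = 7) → a_0 = -14 + 0*10 = -14
a_1 = -14 + 1*10 = -4
a_2 = -14 + 2*10 = 6
...
= [-14, -4, 6, 16, 26, 36, 46]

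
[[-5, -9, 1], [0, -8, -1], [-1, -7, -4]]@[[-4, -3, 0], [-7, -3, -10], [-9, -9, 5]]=C[0][0] = (-5)*(-4) + (-9)*(-7) + (1)*(-9) = 74
C[0][1] = (-5)*(-3) + (-9)*(-3) + (1)*(-9) = 33
C[0][2] = (-5)*(0) + (-9)*(-10) + (1)*(5) = 95
C[1][0] = (0)*(-4) + (-8)*(-7) + (-1)*(-9) = 65
C[1][1] = (0)*(-3) + (-8)*(-3) + (-1)*(-9) = 33
C[1][2] = (0)*(0) + (-8)*(-10) + (-1)*(5) = 75
... (3 more cells)
= [[74, 33, 95], [65, 33, 75], [89, 60, 50]]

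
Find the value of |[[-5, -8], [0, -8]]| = (-5)*(-8) - (-8)*(0)
= 40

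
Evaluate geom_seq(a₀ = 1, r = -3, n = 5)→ [1, -3, 9, -27, 81]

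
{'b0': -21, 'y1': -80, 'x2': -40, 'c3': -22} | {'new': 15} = {'b0': -21, 'y1': -80, 'x2': -40, 'c3': -22, 'new': 15}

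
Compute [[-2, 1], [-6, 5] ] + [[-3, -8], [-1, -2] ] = [[-5, -7], [-7, 3]]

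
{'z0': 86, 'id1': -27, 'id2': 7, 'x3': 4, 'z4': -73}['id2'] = 7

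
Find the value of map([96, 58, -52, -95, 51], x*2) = [192, 116, -104, -190, 102]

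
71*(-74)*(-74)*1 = 388796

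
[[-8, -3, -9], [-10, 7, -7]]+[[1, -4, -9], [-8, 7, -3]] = [[-7, -7, -18], [-18, 14, -10]]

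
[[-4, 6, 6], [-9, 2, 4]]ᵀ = [[-4, -9], [6, 2], [6, 4]]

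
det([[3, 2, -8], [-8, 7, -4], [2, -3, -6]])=-354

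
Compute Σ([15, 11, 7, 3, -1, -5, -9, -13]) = 15 + 11 + 7 + 3 + (-1) + (-5) + (-9) + (-13)
= 8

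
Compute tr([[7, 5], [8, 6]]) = diagonal: 7 + 6
= 13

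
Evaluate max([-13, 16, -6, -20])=16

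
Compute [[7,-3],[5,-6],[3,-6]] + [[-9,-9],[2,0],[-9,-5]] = [[-2, -12], [7, -6], [-6, -11]]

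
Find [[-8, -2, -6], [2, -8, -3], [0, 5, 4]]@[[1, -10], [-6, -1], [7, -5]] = C[0][0] = (-8)*(1) + (-2)*(-6) + (-6)*(7) = -38
C[0][1] = (-8)*(-10) + (-2)*(-1) + (-6)*(-5) = 112
C[1][0] = (2)*(1) + (-8)*(-6) + (-3)*(7) = 29
C[1][1] = (2)*(-10) + (-8)*(-1) + (-3)*(-5) = 3
C[2][0] = (0)*(1) + (5)*(-6) + (4)*(7) = -2
C[2][1] = (0)*(-10) + (5)*(-1) + (4)*(-5) = -25
= [[-38, 112], [29, 3], [-2, -25]]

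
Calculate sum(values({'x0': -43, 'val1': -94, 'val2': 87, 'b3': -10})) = (-43) + (-94) + 87 + (-10)
= -60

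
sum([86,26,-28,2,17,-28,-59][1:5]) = slice → [26, -28, 2, 17]
26 + (-28) + 2 + 17
= 17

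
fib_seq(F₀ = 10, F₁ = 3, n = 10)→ [10, 3, 13, 16, 29, 45, 74, 119, 193, 312]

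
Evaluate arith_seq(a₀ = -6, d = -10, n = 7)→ [-6, -16, -26, -36, -46, -56, -66]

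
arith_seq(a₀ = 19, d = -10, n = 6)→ a_0 = 19 + 0*-10 = 19
a_1 = 19 + 1*-10 = 9
a_2 = 19 + 2*-10 = -1
...
= [19, 9, -1, -11, -21, -31]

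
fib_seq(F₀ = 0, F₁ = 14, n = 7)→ [0, 14, 14, 28, 42, 70, 112]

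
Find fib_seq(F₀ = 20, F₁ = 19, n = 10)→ [20, 19, 39, 58, 97, 155, 252, 407, 659, 1066]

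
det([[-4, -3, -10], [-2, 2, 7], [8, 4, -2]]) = (1)*(-4)*det([[2, 7], [4, -2]]) + (-1)*(-3)*det([[-2, 7], [8, -2]]) + (1)*(-10)*det([[-2, 2], [8, 4]])
= 128 + -156 + 240
= 212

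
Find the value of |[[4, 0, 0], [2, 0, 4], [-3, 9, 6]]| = (1)*(4)*det([[0, 4], [9, 6]]) + (-1)*(0)*det([[2, 4], [-3, 6]]) + (1)*(0)*det([[2, 0], [-3, 9]])
= -144 + 0 + 0
= -144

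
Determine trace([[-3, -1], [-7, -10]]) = -13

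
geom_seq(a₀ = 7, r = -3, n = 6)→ [7, -21, 63, -189, 567, -1701]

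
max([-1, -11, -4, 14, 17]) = 17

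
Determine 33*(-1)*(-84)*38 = 105336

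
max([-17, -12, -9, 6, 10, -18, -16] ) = 10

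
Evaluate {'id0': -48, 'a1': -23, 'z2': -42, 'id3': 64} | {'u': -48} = {'id0': -48, 'a1': -23, 'z2': -42, 'id3': 64, 'u': -48}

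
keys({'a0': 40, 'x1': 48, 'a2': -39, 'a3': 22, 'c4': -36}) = ['a0', 'x1', 'a2', 'a3', 'c4']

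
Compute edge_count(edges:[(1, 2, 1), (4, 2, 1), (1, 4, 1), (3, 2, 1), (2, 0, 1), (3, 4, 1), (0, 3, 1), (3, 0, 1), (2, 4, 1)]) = 9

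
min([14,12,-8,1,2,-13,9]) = -13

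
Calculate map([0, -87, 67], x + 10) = [10, -77, 77]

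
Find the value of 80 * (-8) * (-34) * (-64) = -1392640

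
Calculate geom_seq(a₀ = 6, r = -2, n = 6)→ [6, -12, 24, -48, 96, -192]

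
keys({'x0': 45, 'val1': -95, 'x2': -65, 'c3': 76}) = ['x0', 'val1', 'x2', 'c3']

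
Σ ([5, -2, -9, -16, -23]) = -45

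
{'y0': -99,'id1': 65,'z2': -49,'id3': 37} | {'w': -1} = {'y0': -99, 'id1': 65, 'z2': -49, 'id3': 37, 'w': -1}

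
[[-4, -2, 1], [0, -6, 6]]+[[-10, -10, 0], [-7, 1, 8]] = [[-14, -12, 1], [-7, -5, 14]]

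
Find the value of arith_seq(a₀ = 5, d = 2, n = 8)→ a_0 = 5 + 0*2 = 5
a_1 = 5 + 1*2 = 7
a_2 = 5 + 2*2 = 9
...
= [5, 7, 9, 11, 13, 15, 17, 19]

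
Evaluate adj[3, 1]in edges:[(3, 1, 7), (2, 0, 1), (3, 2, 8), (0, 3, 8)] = 7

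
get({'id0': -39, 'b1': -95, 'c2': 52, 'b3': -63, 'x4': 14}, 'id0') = -39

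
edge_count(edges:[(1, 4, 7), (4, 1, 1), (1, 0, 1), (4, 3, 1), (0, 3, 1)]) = 5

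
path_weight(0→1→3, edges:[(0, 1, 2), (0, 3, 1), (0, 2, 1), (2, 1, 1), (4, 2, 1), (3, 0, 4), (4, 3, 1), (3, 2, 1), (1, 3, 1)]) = 3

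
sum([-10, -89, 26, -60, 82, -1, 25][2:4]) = -34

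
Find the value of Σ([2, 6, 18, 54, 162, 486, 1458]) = 2 + 6 + 18 + 54 + 162 + 486 + 1458
= 2186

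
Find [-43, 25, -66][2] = -66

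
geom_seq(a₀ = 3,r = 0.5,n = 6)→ a_0 = 3*0.5^0 = 3.0
a_1 = 3*0.5^1 = 1.5
a_2 = 3*0.5^2 = 0.75
...
= [3.0, 1.5, 0.75, 0.375, 0.1875, 0.09375]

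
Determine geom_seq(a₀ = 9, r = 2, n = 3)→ a_0 = 9*2^0 = 9
a_1 = 9*2^1 = 18
a_2 = 9*2^2 = 36
= [9, 18, 36]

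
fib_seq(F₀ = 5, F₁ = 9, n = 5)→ F_2 = F_1 + F_0 = 14
F_3 = F_2 + F_1 = 23
F_4 = F_3 + F_2 = 37
= [5, 9, 14, 23, 37]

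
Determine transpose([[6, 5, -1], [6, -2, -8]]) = [[6, 6], [5, -2], [-1, -8]]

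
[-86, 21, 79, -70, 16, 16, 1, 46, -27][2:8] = [79, -70, 16, 16, 1, 46]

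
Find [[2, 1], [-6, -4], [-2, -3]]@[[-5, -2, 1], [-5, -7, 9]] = [[-15, -11, 11], [50, 40, -42], [25, 25, -29]]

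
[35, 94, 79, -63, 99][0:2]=[35, 94]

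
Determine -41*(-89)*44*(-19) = -3050564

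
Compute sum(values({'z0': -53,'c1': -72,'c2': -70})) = (-53) + (-72) + (-70)
= -195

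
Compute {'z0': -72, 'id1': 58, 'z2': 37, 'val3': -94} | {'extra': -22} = {'z0': -72, 'id1': 58, 'z2': 37, 'val3': -94, 'extra': -22}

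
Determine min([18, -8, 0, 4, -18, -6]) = -18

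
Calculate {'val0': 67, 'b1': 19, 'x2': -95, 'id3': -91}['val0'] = 67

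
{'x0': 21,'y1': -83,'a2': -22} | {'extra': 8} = {'x0': 21, 'y1': -83, 'a2': -22, 'extra': 8}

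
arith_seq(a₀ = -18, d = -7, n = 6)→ [-18, -25, -32, -39, -46, -53]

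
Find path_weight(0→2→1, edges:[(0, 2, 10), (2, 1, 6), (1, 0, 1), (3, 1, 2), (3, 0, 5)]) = 16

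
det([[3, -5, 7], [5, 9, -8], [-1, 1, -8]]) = -334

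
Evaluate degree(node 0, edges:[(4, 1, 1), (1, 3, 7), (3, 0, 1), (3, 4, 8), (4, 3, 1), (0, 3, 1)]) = 2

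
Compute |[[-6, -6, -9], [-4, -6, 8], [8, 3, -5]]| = -624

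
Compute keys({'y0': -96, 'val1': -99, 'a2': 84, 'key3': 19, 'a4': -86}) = ['y0', 'val1', 'a2', 'key3', 'a4']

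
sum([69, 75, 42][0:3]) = 186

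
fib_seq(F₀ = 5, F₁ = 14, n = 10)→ F_2 = F_1 + F_0 = 19
F_3 = F_2 + F_1 = 33
F_4 = F_3 + F_2 = 52
...
= [5, 14, 19, 33, 52, 85, 137, 222, 359, 581]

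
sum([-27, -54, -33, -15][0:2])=slice → [-27, -54]
(-27) + (-54)
= -81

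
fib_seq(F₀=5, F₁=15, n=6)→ F_2 = F_1 + F_0 = 20
F_3 = F_2 + F_1 = 35
F_4 = F_3 + F_2 = 55
...
= [5, 15, 20, 35, 55, 90]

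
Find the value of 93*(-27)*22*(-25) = 1381050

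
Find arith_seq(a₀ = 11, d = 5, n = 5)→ [11, 16, 21, 26, 31]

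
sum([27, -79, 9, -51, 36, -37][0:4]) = -94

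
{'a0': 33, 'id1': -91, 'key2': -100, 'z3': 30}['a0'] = 33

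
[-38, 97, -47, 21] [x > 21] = keep x where x > 21: -38✗, 97✓, -47✗, 21✗
= [97]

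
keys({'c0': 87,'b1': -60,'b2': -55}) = ['c0', 'b1', 'b2']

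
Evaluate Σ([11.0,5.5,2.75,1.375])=11.0 + 5.5 + 2.75 + 1.375
= 20.625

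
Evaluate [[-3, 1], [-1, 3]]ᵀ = [[-3, -1], [1, 3]]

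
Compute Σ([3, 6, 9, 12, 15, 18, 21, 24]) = 108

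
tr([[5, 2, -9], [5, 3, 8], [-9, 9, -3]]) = 5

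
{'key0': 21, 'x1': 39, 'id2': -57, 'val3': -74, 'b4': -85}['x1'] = 39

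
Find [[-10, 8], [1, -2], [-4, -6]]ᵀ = [[-10, 1, -4], [8, -2, -6]]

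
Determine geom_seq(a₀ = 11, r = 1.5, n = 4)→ a_0 = 11*1.5^0 = 11.0
a_1 = 11*1.5^1 = 16.5
a_2 = 11*1.5^2 = 24.75
...
= [11.0, 16.5, 24.75, 37.125]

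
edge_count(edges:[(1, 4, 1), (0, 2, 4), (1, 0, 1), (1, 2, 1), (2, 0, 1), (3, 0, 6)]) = 6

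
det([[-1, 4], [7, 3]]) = -31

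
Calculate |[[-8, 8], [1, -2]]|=8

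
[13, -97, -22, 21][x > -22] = [13, 21]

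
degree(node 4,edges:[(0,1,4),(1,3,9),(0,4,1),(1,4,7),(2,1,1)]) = 2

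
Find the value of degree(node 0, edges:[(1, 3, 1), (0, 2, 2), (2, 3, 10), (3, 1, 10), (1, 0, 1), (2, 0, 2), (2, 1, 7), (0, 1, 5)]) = 4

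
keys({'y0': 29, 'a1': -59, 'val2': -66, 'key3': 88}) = ['y0', 'a1', 'val2', 'key3']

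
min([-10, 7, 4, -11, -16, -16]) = -16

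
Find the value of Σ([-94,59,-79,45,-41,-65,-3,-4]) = -182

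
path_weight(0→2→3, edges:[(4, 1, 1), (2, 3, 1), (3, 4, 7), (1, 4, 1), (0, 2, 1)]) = w(0→2)=1 + w(2→3)=1
= 2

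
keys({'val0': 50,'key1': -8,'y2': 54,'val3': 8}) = ['val0', 'key1', 'y2', 'val3']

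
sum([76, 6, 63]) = 145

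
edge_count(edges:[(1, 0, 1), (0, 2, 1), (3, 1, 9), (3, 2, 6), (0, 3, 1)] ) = 5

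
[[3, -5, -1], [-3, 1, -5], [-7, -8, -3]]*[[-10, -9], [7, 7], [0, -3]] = C[0][0] = (3)*(-10) + (-5)*(7) + (-1)*(0) = -65
C[0][1] = (3)*(-9) + (-5)*(7) + (-1)*(-3) = -59
C[1][0] = (-3)*(-10) + (1)*(7) + (-5)*(0) = 37
C[1][1] = (-3)*(-9) + (1)*(7) + (-5)*(-3) = 49
C[2][0] = (-7)*(-10) + (-8)*(7) + (-3)*(0) = 14
C[2][1] = (-7)*(-9) + (-8)*(7) + (-3)*(-3) = 16
= [[-65, -59], [37, 49], [14, 16]]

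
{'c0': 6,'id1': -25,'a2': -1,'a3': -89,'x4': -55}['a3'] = -89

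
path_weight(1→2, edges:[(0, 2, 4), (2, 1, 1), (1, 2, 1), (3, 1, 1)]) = w(1→2)=1
= 1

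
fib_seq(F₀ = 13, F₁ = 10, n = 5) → F_2 = F_1 + F_0 = 23
F_3 = F_2 + F_1 = 33
F_4 = F_3 + F_2 = 56
= [13, 10, 23, 33, 56]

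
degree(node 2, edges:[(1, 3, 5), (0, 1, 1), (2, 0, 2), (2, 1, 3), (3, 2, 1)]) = incident: (2,0), (2,1), (3,2)
= 3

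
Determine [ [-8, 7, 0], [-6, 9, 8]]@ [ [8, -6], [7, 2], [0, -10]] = [[-15, 62], [15, -26]]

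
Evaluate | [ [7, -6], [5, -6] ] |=-12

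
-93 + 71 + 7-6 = -21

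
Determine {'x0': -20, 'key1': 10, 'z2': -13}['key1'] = 10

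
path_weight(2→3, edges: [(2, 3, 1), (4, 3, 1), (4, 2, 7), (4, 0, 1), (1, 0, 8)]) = 1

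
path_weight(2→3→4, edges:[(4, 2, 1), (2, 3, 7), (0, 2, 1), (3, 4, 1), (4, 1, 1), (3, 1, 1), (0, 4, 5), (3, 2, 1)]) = 8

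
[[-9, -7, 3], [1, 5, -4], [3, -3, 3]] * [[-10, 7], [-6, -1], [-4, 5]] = C[0][0] = (-9)*(-10) + (-7)*(-6) + (3)*(-4) = 120
C[0][1] = (-9)*(7) + (-7)*(-1) + (3)*(5) = -41
C[1][0] = (1)*(-10) + (5)*(-6) + (-4)*(-4) = -24
C[1][1] = (1)*(7) + (5)*(-1) + (-4)*(5) = -18
C[2][0] = (3)*(-10) + (-3)*(-6) + (3)*(-4) = -24
C[2][1] = (3)*(7) + (-3)*(-1) + (3)*(5) = 39
= [[120, -41], [-24, -18], [-24, 39]]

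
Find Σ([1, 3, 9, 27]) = 1 + 3 + 9 + 27
= 40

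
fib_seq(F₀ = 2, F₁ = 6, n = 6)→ [2, 6, 8, 14, 22, 36]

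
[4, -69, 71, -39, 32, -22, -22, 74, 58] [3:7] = [-39, 32, -22, -22]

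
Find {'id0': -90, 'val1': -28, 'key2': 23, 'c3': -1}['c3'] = -1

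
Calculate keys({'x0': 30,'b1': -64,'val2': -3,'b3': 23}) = ['x0', 'b1', 'val2', 'b3']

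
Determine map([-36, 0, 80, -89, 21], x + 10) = -36+10=-26, 0+10=10, 80+10=90, -89+10=-79, 21+10=31
= [-26, 10, 90, -79, 31]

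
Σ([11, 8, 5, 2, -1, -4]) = 21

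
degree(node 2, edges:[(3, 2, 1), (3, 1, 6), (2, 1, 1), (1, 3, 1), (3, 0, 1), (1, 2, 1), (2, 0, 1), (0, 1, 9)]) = 4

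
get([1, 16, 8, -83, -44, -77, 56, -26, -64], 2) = 8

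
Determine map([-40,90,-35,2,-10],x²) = (-40)²=1600, (90)²=8100, (-35)²=1225, (2)²=4, (-10)²=100
= [1600, 8100, 1225, 4, 100]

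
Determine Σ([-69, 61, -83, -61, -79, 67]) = -164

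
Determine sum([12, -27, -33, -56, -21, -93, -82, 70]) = 12 + (-27) + (-33) + (-56) + (-21) + (-93) + (-82) + 70
= -230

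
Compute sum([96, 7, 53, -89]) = 67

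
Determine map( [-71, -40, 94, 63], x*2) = -71*2=-142, -40*2=-80, 94*2=188, 63*2=126
= [-142, -80, 188, 126]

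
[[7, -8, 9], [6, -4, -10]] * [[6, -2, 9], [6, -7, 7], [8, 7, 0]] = C[0][0] = (7)*(6) + (-8)*(6) + (9)*(8) = 66
C[0][1] = (7)*(-2) + (-8)*(-7) + (9)*(7) = 105
C[0][2] = (7)*(9) + (-8)*(7) + (9)*(0) = 7
C[1][0] = (6)*(6) + (-4)*(6) + (-10)*(8) = -68
C[1][1] = (6)*(-2) + (-4)*(-7) + (-10)*(7) = -54
C[1][2] = (6)*(9) + (-4)*(7) + (-10)*(0) = 26
= [[66, 105, 7], [-68, -54, 26]]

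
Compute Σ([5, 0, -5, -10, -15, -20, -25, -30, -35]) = 5 + 0 + (-5) + (-10) + (-15) + (-20) + (-25) + (-30) + (-35)
= -135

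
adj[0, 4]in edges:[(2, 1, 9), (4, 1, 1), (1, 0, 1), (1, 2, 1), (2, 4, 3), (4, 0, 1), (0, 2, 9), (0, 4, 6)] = 6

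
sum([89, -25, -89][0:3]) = -25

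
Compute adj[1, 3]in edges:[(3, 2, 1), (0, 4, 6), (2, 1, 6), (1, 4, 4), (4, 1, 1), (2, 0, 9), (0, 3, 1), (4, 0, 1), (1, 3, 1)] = 1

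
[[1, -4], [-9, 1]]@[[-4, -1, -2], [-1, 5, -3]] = [[0, -21, 10], [35, 14, 15]]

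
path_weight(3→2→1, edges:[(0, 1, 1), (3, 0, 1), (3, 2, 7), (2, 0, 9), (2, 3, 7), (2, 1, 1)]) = 8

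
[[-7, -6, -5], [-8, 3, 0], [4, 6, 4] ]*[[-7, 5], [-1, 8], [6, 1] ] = [[25, -88], [53, -16], [-10, 72]]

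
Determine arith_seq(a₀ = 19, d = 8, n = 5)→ [19, 27, 35, 43, 51]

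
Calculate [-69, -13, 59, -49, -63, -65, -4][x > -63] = [-13, 59, -49, -4]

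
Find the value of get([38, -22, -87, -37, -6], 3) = -37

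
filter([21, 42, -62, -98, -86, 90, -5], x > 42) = keep x where x > 42: 21✗, 42✗, -62✗, -98✗, -86✗, 90✓, -5✗
= [90]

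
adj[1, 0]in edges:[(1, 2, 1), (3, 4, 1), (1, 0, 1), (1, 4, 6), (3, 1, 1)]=1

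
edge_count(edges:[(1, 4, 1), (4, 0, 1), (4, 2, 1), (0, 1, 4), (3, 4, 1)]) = 5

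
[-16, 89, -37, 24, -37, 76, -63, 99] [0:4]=[-16, 89, -37, 24]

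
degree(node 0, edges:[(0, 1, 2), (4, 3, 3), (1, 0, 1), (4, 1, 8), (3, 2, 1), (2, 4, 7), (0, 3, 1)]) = 3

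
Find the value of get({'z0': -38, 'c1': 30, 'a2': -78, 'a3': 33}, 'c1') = 30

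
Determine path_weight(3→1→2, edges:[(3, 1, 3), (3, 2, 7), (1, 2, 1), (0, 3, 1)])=4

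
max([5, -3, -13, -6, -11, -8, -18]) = 5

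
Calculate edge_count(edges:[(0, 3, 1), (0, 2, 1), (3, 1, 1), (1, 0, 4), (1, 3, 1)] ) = 5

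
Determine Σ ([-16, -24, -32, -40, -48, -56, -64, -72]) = (-16) + (-24) + (-32) + (-40) + (-48) + (-56) + (-64) + (-72)
= -352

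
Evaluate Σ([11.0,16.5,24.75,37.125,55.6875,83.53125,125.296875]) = 11.0 + 16.5 + 24.75 + 37.125 + 55.6875 + 83.53125 + 125.296875
= 353.890625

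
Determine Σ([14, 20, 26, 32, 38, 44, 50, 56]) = 14 + 20 + 26 + 32 + 38 + 44 + 50 + 56
= 280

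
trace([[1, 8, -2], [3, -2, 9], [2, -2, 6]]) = diagonal: 1 + (-2) + 6
= 5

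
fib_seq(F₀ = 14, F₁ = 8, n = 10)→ [14, 8, 22, 30, 52, 82, 134, 216, 350, 566]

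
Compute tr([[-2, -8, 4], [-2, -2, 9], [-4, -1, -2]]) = diagonal: (-2) + (-2) + (-2)
= -6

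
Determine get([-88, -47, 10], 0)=-88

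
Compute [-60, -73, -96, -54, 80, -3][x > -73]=[-60, -54, 80, -3]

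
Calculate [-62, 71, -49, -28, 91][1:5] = [71, -49, -28, 91]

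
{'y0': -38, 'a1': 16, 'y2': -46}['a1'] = 16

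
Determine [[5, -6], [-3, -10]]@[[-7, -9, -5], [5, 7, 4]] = [[-65, -87, -49], [-29, -43, -25]]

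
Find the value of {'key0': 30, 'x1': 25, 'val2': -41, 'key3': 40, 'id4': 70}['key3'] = 40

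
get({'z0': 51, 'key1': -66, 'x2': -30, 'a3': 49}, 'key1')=-66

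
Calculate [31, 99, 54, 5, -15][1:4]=[99, 54, 5]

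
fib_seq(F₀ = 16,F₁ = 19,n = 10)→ F_2 = F_1 + F_0 = 35
F_3 = F_2 + F_1 = 54
F_4 = F_3 + F_2 = 89
...
= [16, 19, 35, 54, 89, 143, 232, 375, 607, 982]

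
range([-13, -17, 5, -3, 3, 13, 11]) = 30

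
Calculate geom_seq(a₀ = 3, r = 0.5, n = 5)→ a_0 = 3*0.5^0 = 3.0
a_1 = 3*0.5^1 = 1.5
a_2 = 3*0.5^2 = 0.75
...
= [3.0, 1.5, 0.75, 0.375, 0.1875]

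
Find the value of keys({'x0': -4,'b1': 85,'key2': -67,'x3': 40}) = ['x0', 'b1', 'key2', 'x3']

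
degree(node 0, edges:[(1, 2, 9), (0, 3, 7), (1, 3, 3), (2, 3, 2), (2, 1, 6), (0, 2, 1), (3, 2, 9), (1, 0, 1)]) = incident: (0,3), (0,2), (1,0)
= 3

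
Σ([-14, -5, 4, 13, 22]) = (-14) + (-5) + 4 + 13 + 22
= 20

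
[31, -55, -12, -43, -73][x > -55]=[31, -12, -43]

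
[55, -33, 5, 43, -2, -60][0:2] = [55, -33]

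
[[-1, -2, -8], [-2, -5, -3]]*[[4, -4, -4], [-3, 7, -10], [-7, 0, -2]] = C[0][0] = (-1)*(4) + (-2)*(-3) + (-8)*(-7) = 58
C[0][1] = (-1)*(-4) + (-2)*(7) + (-8)*(0) = -10
C[0][2] = (-1)*(-4) + (-2)*(-10) + (-8)*(-2) = 40
C[1][0] = (-2)*(4) + (-5)*(-3) + (-3)*(-7) = 28
C[1][1] = (-2)*(-4) + (-5)*(7) + (-3)*(0) = -27
C[1][2] = (-2)*(-4) + (-5)*(-10) + (-3)*(-2) = 64
= [[58, -10, 40], [28, -27, 64]]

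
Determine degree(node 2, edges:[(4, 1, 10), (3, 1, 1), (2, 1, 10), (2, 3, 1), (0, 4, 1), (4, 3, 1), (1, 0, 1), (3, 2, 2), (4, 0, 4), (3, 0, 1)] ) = incident: (2,1), (2,3), (3,2)
= 3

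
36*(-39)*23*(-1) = 32292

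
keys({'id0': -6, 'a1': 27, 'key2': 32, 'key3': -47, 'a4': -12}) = ['id0', 'a1', 'key2', 'key3', 'a4']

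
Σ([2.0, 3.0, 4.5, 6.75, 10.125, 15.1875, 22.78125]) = 2.0 + 3.0 + 4.5 + 6.75 + 10.125 + 15.1875 + 22.78125
= 64.34375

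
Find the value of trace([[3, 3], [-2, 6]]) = diagonal: 3 + 6
= 9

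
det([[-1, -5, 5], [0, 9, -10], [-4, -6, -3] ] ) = (1)*(-1)*det([[9, -10], [-6, -3]]) + (-1)*(-5)*det([[0, -10], [-4, -3]]) + (1)*(5)*det([[0, 9], [-4, -6]])
= 87 + -200 + 180
= 67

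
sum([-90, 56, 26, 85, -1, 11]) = (-90) + 56 + 26 + 85 + (-1) + 11
= 87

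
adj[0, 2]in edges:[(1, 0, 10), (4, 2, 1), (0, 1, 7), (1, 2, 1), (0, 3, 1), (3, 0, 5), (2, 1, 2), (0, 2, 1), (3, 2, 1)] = 1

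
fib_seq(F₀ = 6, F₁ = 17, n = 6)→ F_2 = F_1 + F_0 = 23
F_3 = F_2 + F_1 = 40
F_4 = F_3 + F_2 = 63
...
= [6, 17, 23, 40, 63, 103]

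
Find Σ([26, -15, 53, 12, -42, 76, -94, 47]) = 26 + (-15) + 53 + 12 + (-42) + 76 + (-94) + 47
= 63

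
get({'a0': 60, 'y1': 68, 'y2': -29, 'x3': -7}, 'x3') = -7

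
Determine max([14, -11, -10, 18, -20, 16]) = 18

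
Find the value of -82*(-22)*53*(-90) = -8605080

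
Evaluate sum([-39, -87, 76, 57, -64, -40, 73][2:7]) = 102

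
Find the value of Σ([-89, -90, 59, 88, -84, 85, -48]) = -79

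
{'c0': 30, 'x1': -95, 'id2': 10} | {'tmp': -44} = {'c0': 30, 'x1': -95, 'id2': 10, 'tmp': -44}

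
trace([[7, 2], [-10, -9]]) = diagonal: 7 + (-9)
= -2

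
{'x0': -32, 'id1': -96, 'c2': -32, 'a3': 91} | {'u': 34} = {'x0': -32, 'id1': -96, 'c2': -32, 'a3': 91, 'u': 34}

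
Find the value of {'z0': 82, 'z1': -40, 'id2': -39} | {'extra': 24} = {'z0': 82, 'z1': -40, 'id2': -39, 'extra': 24}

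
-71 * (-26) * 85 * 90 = 14121900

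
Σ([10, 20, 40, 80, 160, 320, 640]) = 10 + 20 + 40 + 80 + 160 + 320 + 640
= 1270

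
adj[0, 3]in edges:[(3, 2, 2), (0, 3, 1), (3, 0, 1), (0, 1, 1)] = 1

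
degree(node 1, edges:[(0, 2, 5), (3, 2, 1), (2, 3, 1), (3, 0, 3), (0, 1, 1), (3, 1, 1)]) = 2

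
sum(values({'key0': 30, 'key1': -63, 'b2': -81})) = 30 + (-63) + (-81)
= -114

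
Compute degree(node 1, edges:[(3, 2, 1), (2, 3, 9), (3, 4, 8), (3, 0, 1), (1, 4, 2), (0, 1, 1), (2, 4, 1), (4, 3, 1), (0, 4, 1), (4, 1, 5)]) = incident: (1,4), (0,1), (4,1)
= 3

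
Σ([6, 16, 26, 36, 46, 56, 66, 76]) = 6 + 16 + 26 + 36 + 46 + 56 + 66 + 76
= 328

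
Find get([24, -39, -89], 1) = -39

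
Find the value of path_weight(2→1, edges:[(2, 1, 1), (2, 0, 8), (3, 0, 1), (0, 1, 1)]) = 1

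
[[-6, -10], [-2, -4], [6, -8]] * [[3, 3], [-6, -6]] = C[0][0] = (-6)*(3) + (-10)*(-6) = 42
C[0][1] = (-6)*(3) + (-10)*(-6) = 42
C[1][0] = (-2)*(3) + (-4)*(-6) = 18
C[1][1] = (-2)*(3) + (-4)*(-6) = 18
C[2][0] = (6)*(3) + (-8)*(-6) = 66
C[2][1] = (6)*(3) + (-8)*(-6) = 66
= [[42, 42], [18, 18], [66, 66]]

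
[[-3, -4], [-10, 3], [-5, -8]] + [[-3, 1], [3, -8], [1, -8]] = [[-6, -3], [-7, -5], [-4, -16]]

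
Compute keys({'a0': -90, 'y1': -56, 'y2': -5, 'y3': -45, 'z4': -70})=['a0', 'y1', 'y2', 'y3', 'z4']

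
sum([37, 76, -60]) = 53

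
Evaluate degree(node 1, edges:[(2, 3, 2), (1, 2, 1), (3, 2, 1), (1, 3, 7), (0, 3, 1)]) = incident: (1,2), (1,3)
= 2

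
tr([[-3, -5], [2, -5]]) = diagonal: (-3) + (-5)
= -8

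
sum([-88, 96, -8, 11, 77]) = (-88) + 96 + (-8) + 11 + 77
= 88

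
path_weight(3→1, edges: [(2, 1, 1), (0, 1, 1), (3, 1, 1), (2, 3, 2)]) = w(3→1)=1
= 1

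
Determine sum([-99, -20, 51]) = -68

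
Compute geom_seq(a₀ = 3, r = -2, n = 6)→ [3, -6, 12, -24, 48, -96]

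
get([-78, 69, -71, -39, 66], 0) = -78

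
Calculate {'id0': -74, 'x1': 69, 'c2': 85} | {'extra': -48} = {'id0': -74, 'x1': 69, 'c2': 85, 'extra': -48}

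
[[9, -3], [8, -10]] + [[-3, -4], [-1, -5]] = [[6, -7], [7, -15]]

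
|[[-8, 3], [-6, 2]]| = (-8)*(2) - (3)*(-6)
= 2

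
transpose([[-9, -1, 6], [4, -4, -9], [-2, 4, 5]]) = [[-9, 4, -2], [-1, -4, 4], [6, -9, 5]]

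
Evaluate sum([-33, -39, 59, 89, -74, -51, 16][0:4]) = 76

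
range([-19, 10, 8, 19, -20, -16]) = 39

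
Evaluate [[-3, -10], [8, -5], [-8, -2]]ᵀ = [[-3, 8, -8], [-10, -5, -2]]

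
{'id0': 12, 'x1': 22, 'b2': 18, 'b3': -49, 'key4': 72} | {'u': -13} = {'id0': 12, 'x1': 22, 'b2': 18, 'b3': -49, 'key4': 72, 'u': -13}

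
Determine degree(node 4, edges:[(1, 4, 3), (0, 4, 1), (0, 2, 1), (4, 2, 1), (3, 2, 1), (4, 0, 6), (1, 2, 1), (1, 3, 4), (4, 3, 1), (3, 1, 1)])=incident: (1,4), (0,4), (4,2), (4,0), (4,3)
= 5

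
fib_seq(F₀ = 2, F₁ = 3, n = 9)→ [2, 3, 5, 8, 13, 21, 34, 55, 89]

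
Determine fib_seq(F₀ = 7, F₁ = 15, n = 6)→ F_2 = F_1 + F_0 = 22
F_3 = F_2 + F_1 = 37
F_4 = F_3 + F_2 = 59
...
= [7, 15, 22, 37, 59, 96]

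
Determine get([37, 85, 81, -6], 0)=37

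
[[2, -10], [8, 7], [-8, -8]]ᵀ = [[2, 8, -8], [-10, 7, -8]]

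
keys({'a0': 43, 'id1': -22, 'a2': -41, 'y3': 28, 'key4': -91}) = ['a0', 'id1', 'a2', 'y3', 'key4']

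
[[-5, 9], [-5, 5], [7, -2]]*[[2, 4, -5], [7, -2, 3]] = C[0][0] = (-5)*(2) + (9)*(7) = 53
C[0][1] = (-5)*(4) + (9)*(-2) = -38
C[0][2] = (-5)*(-5) + (9)*(3) = 52
C[1][0] = (-5)*(2) + (5)*(7) = 25
C[1][1] = (-5)*(4) + (5)*(-2) = -30
C[1][2] = (-5)*(-5) + (5)*(3) = 40
... (3 more cells)
= [[53, -38, 52], [25, -30, 40], [0, 32, -41]]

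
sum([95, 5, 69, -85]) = 84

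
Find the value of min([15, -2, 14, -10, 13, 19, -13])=-13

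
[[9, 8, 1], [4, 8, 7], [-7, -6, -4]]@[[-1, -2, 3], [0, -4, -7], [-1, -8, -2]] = [[-10, -58, -31], [-11, -96, -58], [11, 70, 29]]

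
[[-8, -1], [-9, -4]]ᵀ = [[-8, -9], [-1, -4]]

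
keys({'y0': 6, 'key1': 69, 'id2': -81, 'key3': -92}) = ['y0', 'key1', 'id2', 'key3']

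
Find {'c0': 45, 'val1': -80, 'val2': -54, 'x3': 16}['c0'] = 45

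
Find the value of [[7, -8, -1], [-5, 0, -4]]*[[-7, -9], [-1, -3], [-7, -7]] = C[0][0] = (7)*(-7) + (-8)*(-1) + (-1)*(-7) = -34
C[0][1] = (7)*(-9) + (-8)*(-3) + (-1)*(-7) = -32
C[1][0] = (-5)*(-7) + (0)*(-1) + (-4)*(-7) = 63
C[1][1] = (-5)*(-9) + (0)*(-3) + (-4)*(-7) = 73
= [[-34, -32], [63, 73]]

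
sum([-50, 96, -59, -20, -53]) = (-50) + 96 + (-59) + (-20) + (-53)
= -86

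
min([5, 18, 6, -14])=-14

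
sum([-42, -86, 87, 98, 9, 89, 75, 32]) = (-42) + (-86) + 87 + 98 + 9 + 89 + 75 + 32
= 262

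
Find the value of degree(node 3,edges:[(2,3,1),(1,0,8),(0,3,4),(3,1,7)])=incident: (2,3), (0,3), (3,1)
= 3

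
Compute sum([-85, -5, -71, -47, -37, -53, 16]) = (-85) + (-5) + (-71) + (-47) + (-37) + (-53) + 16
= -282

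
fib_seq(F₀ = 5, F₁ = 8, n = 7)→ [5, 8, 13, 21, 34, 55, 89]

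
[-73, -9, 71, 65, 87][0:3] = [-73, -9, 71]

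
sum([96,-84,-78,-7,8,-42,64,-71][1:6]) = -203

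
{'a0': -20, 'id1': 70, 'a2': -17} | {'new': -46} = {'a0': -20, 'id1': 70, 'a2': -17, 'new': -46}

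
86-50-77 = -41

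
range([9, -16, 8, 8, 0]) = 25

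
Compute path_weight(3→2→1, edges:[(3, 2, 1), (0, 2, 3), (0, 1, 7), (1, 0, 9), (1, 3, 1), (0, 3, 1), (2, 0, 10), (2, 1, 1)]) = 2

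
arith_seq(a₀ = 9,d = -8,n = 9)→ [9, 1, -7, -15, -23, -31, -39, -47, -55]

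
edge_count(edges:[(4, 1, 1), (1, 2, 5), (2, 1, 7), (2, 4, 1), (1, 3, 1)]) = 5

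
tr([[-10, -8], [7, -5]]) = diagonal: (-10) + (-5)
= -15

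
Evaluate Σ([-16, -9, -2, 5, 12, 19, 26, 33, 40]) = 108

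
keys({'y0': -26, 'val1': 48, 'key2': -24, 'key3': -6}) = ['y0', 'val1', 'key2', 'key3']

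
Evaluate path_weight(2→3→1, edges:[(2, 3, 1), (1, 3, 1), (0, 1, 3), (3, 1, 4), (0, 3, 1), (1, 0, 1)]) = w(2→3)=1 + w(3→1)=4
= 5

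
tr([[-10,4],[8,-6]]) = diagonal: (-10) + (-6)
= -16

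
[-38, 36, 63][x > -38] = keep x where x > -38: -38✗, 36✓, 63✓
= [36, 63]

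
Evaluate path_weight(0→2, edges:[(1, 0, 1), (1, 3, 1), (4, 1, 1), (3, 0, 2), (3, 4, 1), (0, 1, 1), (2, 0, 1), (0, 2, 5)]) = 5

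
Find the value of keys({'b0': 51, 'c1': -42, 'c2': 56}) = ['b0', 'c1', 'c2']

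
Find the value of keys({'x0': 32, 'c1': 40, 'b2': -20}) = ['x0', 'c1', 'b2']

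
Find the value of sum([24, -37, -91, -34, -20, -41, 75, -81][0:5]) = slice → [24, -37, -91, -34, -20]
24 + (-37) + (-91) + (-34) + (-20)
= -158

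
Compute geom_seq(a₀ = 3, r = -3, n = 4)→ [3, -9, 27, -81]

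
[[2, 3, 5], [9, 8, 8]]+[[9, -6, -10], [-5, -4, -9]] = [[11, -3, -5], [4, 4, -1]]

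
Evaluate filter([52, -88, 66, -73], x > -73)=[52, 66]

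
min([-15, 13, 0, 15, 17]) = -15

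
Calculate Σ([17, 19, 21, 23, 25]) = 17 + 19 + 21 + 23 + 25
= 105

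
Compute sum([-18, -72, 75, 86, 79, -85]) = 65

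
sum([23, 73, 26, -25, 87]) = 184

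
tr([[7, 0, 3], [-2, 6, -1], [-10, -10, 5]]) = 18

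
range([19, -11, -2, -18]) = 37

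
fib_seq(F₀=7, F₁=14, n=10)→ [7, 14, 21, 35, 56, 91, 147, 238, 385, 623]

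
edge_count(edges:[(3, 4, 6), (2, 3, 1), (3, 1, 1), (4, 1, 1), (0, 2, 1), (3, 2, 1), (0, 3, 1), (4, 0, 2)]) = 8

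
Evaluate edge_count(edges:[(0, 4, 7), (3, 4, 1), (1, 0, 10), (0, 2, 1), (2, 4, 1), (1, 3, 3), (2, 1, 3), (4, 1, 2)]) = 8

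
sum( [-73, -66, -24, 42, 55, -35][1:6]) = -28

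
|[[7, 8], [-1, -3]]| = -13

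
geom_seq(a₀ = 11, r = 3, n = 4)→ a_0 = 11*3^0 = 11
a_1 = 11*3^1 = 33
a_2 = 11*3^2 = 99
...
= [11, 33, 99, 297]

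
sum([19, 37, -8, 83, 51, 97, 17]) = 19 + 37 + (-8) + 83 + 51 + 97 + 17
= 296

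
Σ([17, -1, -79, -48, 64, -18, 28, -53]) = -90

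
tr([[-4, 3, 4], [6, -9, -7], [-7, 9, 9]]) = diagonal: (-4) + (-9) + 9
= -4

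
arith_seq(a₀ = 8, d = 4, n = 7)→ a_0 = 8 + 0*4 = 8
a_1 = 8 + 1*4 = 12
a_2 = 8 + 2*4 = 16
...
= [8, 12, 16, 20, 24, 28, 32]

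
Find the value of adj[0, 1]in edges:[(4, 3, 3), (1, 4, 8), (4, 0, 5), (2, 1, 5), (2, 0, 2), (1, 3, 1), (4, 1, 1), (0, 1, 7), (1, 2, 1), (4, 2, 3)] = 7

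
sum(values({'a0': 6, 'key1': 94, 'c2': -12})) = 88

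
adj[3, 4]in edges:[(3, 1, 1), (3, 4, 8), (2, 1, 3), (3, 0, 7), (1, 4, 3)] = 8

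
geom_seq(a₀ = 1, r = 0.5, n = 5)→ [1.0, 0.5, 0.25, 0.125, 0.0625]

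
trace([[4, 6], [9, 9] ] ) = 13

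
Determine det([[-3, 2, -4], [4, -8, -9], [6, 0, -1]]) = (1)*(-3)*det([[-8, -9], [0, -1]]) + (-1)*(2)*det([[4, -9], [6, -1]]) + (1)*(-4)*det([[4, -8], [6, 0]])
= -24 + -100 + -192
= -316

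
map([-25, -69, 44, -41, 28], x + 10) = -25+10=-15, -69+10=-59, 44+10=54, -41+10=-31, 28+10=38
= [-15, -59, 54, -31, 38]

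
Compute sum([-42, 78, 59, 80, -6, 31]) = 200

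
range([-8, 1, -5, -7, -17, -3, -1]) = 18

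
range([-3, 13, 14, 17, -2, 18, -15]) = 33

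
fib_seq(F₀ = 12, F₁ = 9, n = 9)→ F_2 = F_1 + F_0 = 21
F_3 = F_2 + F_1 = 30
F_4 = F_3 + F_2 = 51
...
= [12, 9, 21, 30, 51, 81, 132, 213, 345]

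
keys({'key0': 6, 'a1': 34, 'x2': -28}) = ['key0', 'a1', 'x2']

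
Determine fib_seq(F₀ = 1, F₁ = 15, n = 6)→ [1, 15, 16, 31, 47, 78]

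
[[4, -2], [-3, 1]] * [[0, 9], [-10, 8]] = [[20, 20], [-10, -19]]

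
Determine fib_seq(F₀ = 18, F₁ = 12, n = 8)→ [18, 12, 30, 42, 72, 114, 186, 300]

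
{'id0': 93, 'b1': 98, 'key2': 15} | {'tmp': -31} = {'id0': 93, 'b1': 98, 'key2': 15, 'tmp': -31}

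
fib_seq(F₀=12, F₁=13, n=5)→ F_2 = F_1 + F_0 = 25
F_3 = F_2 + F_1 = 38
F_4 = F_3 + F_2 = 63
= [12, 13, 25, 38, 63]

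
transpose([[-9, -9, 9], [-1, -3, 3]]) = [[-9, -1], [-9, -3], [9, 3]]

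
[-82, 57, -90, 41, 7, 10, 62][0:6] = [-82, 57, -90, 41, 7, 10]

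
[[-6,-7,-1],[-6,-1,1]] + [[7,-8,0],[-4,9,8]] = [[1, -15, -1], [-10, 8, 9]]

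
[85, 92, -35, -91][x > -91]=[85, 92, -35]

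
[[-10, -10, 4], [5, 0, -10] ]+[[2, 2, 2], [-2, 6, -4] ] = [[-8, -8, 6], [3, 6, -14]]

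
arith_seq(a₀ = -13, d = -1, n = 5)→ a_0 = -13 + 0*-1 = -13
a_1 = -13 + 1*-1 = -14
a_2 = -13 + 2*-1 = -15
...
= [-13, -14, -15, -16, -17]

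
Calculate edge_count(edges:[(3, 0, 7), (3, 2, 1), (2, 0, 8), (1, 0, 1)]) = 4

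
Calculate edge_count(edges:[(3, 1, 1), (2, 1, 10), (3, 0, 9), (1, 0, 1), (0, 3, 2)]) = 5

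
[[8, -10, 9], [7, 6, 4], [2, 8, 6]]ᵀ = [[8, 7, 2], [-10, 6, 8], [9, 4, 6]]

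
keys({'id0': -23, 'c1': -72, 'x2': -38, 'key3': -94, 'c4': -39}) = ['id0', 'c1', 'x2', 'key3', 'c4']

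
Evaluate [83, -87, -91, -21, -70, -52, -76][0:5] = [83, -87, -91, -21, -70]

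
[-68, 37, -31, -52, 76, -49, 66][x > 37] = keep x where x > 37: -68✗, 37✗, -31✗, -52✗, 76✓, -49✗, 66✓
= [76, 66]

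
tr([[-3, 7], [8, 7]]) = diagonal: (-3) + 7
= 4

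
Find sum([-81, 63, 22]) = 4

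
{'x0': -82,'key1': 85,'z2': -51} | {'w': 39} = {'x0': -82, 'key1': 85, 'z2': -51, 'w': 39}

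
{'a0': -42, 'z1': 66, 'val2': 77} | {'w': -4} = {'a0': -42, 'z1': 66, 'val2': 77, 'w': -4}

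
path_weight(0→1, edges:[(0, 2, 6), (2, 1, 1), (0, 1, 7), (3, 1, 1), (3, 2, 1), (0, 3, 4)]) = 7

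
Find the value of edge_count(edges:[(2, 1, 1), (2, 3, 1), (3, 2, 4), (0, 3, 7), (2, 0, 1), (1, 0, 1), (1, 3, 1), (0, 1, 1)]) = 8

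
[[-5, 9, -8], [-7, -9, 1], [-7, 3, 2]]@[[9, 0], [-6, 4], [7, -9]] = [[-155, 108], [-2, -45], [-67, -6]]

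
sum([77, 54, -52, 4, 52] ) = 77 + 54 + (-52) + 4 + 52
= 135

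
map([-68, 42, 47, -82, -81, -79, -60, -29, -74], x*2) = -68*2=-136, 42*2=84, 47*2=94, -82*2=-164, -81*2=-162, -79*2=-158, -60*2=-120, -29*2=-58, -74*2=-148
= [-136, 84, 94, -164, -162, -158, -120, -58, -148]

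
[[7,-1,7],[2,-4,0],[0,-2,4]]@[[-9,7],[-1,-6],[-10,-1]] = C[0][0] = (7)*(-9) + (-1)*(-1) + (7)*(-10) = -132
C[0][1] = (7)*(7) + (-1)*(-6) + (7)*(-1) = 48
C[1][0] = (2)*(-9) + (-4)*(-1) + (0)*(-10) = -14
C[1][1] = (2)*(7) + (-4)*(-6) + (0)*(-1) = 38
C[2][0] = (0)*(-9) + (-2)*(-1) + (4)*(-10) = -38
C[2][1] = (0)*(7) + (-2)*(-6) + (4)*(-1) = 8
= [[-132, 48], [-14, 38], [-38, 8]]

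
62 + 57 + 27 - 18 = 128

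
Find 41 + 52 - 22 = 71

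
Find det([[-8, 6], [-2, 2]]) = (-8)*(2) - (6)*(-2)
= -4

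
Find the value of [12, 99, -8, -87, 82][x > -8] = [12, 99, 82]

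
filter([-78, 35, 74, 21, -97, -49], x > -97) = [-78, 35, 74, 21, -49]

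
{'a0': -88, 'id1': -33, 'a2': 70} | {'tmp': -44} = {'a0': -88, 'id1': -33, 'a2': 70, 'tmp': -44}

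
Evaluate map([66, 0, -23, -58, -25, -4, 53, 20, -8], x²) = (66)²=4356, (0)²=0, (-23)²=529, (-58)²=3364, (-25)²=625, (-4)²=16, (53)²=2809, (20)²=400, (-8)²=64
= [4356, 0, 529, 3364, 625, 16, 2809, 400, 64]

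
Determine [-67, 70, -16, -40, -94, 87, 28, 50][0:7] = [-67, 70, -16, -40, -94, 87, 28]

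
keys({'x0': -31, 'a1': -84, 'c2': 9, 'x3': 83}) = ['x0', 'a1', 'c2', 'x3']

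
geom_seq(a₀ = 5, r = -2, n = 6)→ a_0 = 5*(-2)^0 = 5
a_1 = 5*(-2)^1 = -10
a_2 = 5*(-2)^2 = 20
...
= [5, -10, 20, -40, 80, -160]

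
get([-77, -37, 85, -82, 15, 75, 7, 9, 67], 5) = 75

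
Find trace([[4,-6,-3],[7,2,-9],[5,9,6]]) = diagonal: 4 + 2 + 6
= 12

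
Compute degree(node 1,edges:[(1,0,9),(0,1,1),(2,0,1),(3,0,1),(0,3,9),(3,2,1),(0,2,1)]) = 2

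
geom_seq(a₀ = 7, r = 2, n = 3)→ a_0 = 7*2^0 = 7
a_1 = 7*2^1 = 14
a_2 = 7*2^2 = 28
= [7, 14, 28]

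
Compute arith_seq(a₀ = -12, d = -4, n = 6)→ [-12, -16, -20, -24, -28, -32]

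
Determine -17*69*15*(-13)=228735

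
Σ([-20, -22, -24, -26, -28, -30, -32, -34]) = (-20) + (-22) + (-24) + (-26) + (-28) + (-30) + (-32) + (-34)
= -216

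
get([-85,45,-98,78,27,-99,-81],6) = -81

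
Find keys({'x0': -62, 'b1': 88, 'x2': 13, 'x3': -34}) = ['x0', 'b1', 'x2', 'x3']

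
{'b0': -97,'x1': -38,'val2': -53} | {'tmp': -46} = {'b0': -97, 'x1': -38, 'val2': -53, 'tmp': -46}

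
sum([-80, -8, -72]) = (-80) + (-8) + (-72)
= -160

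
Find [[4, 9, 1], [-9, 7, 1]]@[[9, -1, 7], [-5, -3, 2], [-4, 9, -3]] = [[-13, -22, 43], [-120, -3, -52]]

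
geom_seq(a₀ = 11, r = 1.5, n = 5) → [11.0, 16.5, 24.75, 37.125, 55.6875]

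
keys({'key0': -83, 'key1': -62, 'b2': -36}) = ['key0', 'key1', 'b2']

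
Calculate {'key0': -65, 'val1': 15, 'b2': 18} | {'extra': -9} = {'key0': -65, 'val1': 15, 'b2': 18, 'extra': -9}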